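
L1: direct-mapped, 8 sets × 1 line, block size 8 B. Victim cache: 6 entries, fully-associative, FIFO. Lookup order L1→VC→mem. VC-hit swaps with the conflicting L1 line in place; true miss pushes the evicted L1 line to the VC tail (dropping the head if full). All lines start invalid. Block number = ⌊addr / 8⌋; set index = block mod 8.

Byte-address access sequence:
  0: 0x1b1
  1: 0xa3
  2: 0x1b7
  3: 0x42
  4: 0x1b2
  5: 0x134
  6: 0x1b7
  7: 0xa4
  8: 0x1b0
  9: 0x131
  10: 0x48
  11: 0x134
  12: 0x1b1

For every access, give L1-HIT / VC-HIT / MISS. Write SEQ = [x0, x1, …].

SEQ = [MISS, MISS, L1-HIT, MISS, L1-HIT, MISS, VC-HIT, L1-HIT, L1-HIT, VC-HIT, MISS, L1-HIT, VC-HIT]

0: 0x1b1 (blk 54, set 6) → MISS  vc=[]
1: 0xa3 (blk 20, set 4) → MISS  vc=[]
2: 0x1b7 (blk 54, set 6) → L1-HIT  vc=[]
3: 0x42 (blk 8, set 0) → MISS  vc=[]
4: 0x1b2 (blk 54, set 6) → L1-HIT  vc=[]
5: 0x134 (blk 38, set 6) → MISS  vc=[54]
6: 0x1b7 (blk 54, set 6) → VC-HIT  vc=[38]
7: 0xa4 (blk 20, set 4) → L1-HIT  vc=[38]
8: 0x1b0 (blk 54, set 6) → L1-HIT  vc=[38]
9: 0x131 (blk 38, set 6) → VC-HIT  vc=[54]
10: 0x48 (blk 9, set 1) → MISS  vc=[54]
11: 0x134 (blk 38, set 6) → L1-HIT  vc=[54]
12: 0x1b1 (blk 54, set 6) → VC-HIT  vc=[38]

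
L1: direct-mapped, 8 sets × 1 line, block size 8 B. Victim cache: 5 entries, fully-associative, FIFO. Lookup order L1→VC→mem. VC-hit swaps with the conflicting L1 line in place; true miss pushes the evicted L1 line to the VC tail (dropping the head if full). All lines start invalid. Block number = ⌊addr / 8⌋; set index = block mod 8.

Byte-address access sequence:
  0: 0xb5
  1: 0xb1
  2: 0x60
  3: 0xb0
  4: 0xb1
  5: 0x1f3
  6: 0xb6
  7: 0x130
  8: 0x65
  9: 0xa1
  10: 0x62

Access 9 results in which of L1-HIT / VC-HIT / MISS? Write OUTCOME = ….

  [0] addr=0xb5 blk=22 s=6: MISS | VC []
  [1] addr=0xb1 blk=22 s=6: L1-HIT | VC []
  [2] addr=0x60 blk=12 s=4: MISS | VC []
  [3] addr=0xb0 blk=22 s=6: L1-HIT | VC []
  [4] addr=0xb1 blk=22 s=6: L1-HIT | VC []
  [5] addr=0x1f3 blk=62 s=6: MISS | VC [22]
  [6] addr=0xb6 blk=22 s=6: VC-HIT | VC [62]
  [7] addr=0x130 blk=38 s=6: MISS | VC [62, 22]
  [8] addr=0x65 blk=12 s=4: L1-HIT | VC [62, 22]
  [9] addr=0xa1 blk=20 s=4: MISS | VC [62, 22, 12]
  [10] addr=0x62 blk=12 s=4: VC-HIT | VC [62, 22, 20]

OUTCOME = MISS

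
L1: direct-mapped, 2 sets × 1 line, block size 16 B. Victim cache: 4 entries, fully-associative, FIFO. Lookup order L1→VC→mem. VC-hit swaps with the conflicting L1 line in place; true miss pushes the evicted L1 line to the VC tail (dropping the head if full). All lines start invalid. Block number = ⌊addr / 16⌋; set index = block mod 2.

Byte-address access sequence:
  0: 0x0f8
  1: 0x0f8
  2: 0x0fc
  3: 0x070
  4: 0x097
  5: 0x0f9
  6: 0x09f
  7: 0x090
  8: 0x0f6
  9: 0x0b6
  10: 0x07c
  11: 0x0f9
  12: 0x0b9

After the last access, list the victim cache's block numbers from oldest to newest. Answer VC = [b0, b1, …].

  [0] addr=0xf8 blk=15 s=1: MISS | VC []
  [1] addr=0xf8 blk=15 s=1: L1-HIT | VC []
  [2] addr=0xfc blk=15 s=1: L1-HIT | VC []
  [3] addr=0x70 blk=7 s=1: MISS | VC [15]
  [4] addr=0x97 blk=9 s=1: MISS | VC [15, 7]
  [5] addr=0xf9 blk=15 s=1: VC-HIT | VC [9, 7]
  [6] addr=0x9f blk=9 s=1: VC-HIT | VC [15, 7]
  [7] addr=0x90 blk=9 s=1: L1-HIT | VC [15, 7]
  [8] addr=0xf6 blk=15 s=1: VC-HIT | VC [9, 7]
  [9] addr=0xb6 blk=11 s=1: MISS | VC [9, 7, 15]
  [10] addr=0x7c blk=7 s=1: VC-HIT | VC [9, 11, 15]
  [11] addr=0xf9 blk=15 s=1: VC-HIT | VC [9, 11, 7]
  [12] addr=0xb9 blk=11 s=1: VC-HIT | VC [9, 15, 7]

VC = [9, 15, 7]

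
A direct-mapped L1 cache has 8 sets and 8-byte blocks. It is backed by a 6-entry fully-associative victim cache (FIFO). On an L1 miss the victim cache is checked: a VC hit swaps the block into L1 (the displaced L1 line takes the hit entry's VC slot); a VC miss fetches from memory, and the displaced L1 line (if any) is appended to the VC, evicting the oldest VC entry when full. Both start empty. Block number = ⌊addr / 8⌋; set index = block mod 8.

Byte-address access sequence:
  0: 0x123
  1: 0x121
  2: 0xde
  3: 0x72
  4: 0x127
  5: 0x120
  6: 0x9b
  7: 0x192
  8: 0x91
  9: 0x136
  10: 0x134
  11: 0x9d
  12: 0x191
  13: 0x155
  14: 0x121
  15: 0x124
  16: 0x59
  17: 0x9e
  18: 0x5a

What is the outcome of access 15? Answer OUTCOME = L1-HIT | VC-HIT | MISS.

#0 0x123→b36/s4 MISS; vc=[]
#1 0x121→b36/s4 L1-HIT; vc=[]
#2 0xde→b27/s3 MISS; vc=[]
#3 0x72→b14/s6 MISS; vc=[]
#4 0x127→b36/s4 L1-HIT; vc=[]
#5 0x120→b36/s4 L1-HIT; vc=[]
#6 0x9b→b19/s3 MISS; vc=[27]
#7 0x192→b50/s2 MISS; vc=[27]
#8 0x91→b18/s2 MISS; vc=[27,50]
#9 0x136→b38/s6 MISS; vc=[27,50,14]
#10 0x134→b38/s6 L1-HIT; vc=[27,50,14]
#11 0x9d→b19/s3 L1-HIT; vc=[27,50,14]
#12 0x191→b50/s2 VC-HIT; vc=[27,18,14]
#13 0x155→b42/s2 MISS; vc=[27,18,14,50]
#14 0x121→b36/s4 L1-HIT; vc=[27,18,14,50]
#15 0x124→b36/s4 L1-HIT; vc=[27,18,14,50]
#16 0x59→b11/s3 MISS; vc=[27,18,14,50,19]
#17 0x9e→b19/s3 VC-HIT; vc=[27,18,14,50,11]
#18 0x5a→b11/s3 VC-HIT; vc=[27,18,14,50,19]

OUTCOME = L1-HIT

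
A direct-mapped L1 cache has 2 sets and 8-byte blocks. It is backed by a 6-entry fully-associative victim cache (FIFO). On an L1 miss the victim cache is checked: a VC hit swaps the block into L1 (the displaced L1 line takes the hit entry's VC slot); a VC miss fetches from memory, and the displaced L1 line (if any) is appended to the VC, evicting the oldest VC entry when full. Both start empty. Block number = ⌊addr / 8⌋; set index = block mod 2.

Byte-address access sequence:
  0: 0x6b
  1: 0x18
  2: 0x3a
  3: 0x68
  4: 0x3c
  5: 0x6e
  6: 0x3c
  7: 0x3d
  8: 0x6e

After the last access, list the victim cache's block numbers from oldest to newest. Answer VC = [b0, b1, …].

VC = [7, 3]

#0 0x6b→b13/s1 MISS; vc=[]
#1 0x18→b3/s1 MISS; vc=[13]
#2 0x3a→b7/s1 MISS; vc=[13,3]
#3 0x68→b13/s1 VC-HIT; vc=[7,3]
#4 0x3c→b7/s1 VC-HIT; vc=[13,3]
#5 0x6e→b13/s1 VC-HIT; vc=[7,3]
#6 0x3c→b7/s1 VC-HIT; vc=[13,3]
#7 0x3d→b7/s1 L1-HIT; vc=[13,3]
#8 0x6e→b13/s1 VC-HIT; vc=[7,3]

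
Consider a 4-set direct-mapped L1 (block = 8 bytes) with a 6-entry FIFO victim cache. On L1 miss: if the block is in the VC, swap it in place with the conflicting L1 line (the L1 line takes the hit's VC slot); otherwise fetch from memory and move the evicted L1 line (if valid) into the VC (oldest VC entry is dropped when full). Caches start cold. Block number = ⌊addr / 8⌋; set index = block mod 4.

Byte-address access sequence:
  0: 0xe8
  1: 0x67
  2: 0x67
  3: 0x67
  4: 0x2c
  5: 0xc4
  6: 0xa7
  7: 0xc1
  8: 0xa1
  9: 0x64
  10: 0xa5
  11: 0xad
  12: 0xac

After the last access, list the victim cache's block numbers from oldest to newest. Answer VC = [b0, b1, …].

  [0] addr=0xe8 blk=29 s=1: MISS | VC []
  [1] addr=0x67 blk=12 s=0: MISS | VC []
  [2] addr=0x67 blk=12 s=0: L1-HIT | VC []
  [3] addr=0x67 blk=12 s=0: L1-HIT | VC []
  [4] addr=0x2c blk=5 s=1: MISS | VC [29]
  [5] addr=0xc4 blk=24 s=0: MISS | VC [29, 12]
  [6] addr=0xa7 blk=20 s=0: MISS | VC [29, 12, 24]
  [7] addr=0xc1 blk=24 s=0: VC-HIT | VC [29, 12, 20]
  [8] addr=0xa1 blk=20 s=0: VC-HIT | VC [29, 12, 24]
  [9] addr=0x64 blk=12 s=0: VC-HIT | VC [29, 20, 24]
  [10] addr=0xa5 blk=20 s=0: VC-HIT | VC [29, 12, 24]
  [11] addr=0xad blk=21 s=1: MISS | VC [29, 12, 24, 5]
  [12] addr=0xac blk=21 s=1: L1-HIT | VC [29, 12, 24, 5]

VC = [29, 12, 24, 5]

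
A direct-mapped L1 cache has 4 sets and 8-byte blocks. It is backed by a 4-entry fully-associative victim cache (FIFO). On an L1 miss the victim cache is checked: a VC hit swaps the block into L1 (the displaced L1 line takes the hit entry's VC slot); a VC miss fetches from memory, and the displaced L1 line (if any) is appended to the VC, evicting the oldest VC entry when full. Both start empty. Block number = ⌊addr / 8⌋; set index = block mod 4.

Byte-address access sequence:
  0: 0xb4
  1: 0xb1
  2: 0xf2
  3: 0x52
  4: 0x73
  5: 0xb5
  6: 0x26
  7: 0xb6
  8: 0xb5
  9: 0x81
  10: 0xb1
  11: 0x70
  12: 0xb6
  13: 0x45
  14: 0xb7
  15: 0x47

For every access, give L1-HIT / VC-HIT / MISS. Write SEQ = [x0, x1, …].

0: 0xb4 (blk 22, set 2) → MISS  vc=[]
1: 0xb1 (blk 22, set 2) → L1-HIT  vc=[]
2: 0xf2 (blk 30, set 2) → MISS  vc=[22]
3: 0x52 (blk 10, set 2) → MISS  vc=[22, 30]
4: 0x73 (blk 14, set 2) → MISS  vc=[22, 30, 10]
5: 0xb5 (blk 22, set 2) → VC-HIT  vc=[14, 30, 10]
6: 0x26 (blk 4, set 0) → MISS  vc=[14, 30, 10]
7: 0xb6 (blk 22, set 2) → L1-HIT  vc=[14, 30, 10]
8: 0xb5 (blk 22, set 2) → L1-HIT  vc=[14, 30, 10]
9: 0x81 (blk 16, set 0) → MISS  vc=[14, 30, 10, 4]
10: 0xb1 (blk 22, set 2) → L1-HIT  vc=[14, 30, 10, 4]
11: 0x70 (blk 14, set 2) → VC-HIT  vc=[22, 30, 10, 4]
12: 0xb6 (blk 22, set 2) → VC-HIT  vc=[14, 30, 10, 4]
13: 0x45 (blk 8, set 0) → MISS  vc=[30, 10, 4, 16]
14: 0xb7 (blk 22, set 2) → L1-HIT  vc=[30, 10, 4, 16]
15: 0x47 (blk 8, set 0) → L1-HIT  vc=[30, 10, 4, 16]

SEQ = [MISS, L1-HIT, MISS, MISS, MISS, VC-HIT, MISS, L1-HIT, L1-HIT, MISS, L1-HIT, VC-HIT, VC-HIT, MISS, L1-HIT, L1-HIT]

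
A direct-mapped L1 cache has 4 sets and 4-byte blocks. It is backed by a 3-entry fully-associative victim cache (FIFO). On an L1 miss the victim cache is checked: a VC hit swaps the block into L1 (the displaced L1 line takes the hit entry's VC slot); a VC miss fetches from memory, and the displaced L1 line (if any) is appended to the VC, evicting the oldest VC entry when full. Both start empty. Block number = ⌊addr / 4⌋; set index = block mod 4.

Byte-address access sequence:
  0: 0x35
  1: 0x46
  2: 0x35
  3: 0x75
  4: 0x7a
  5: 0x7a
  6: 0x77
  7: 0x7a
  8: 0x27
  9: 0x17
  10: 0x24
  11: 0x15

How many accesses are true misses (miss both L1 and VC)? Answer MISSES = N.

#0 0x35→b13/s1 MISS; vc=[]
#1 0x46→b17/s1 MISS; vc=[13]
#2 0x35→b13/s1 VC-HIT; vc=[17]
#3 0x75→b29/s1 MISS; vc=[17,13]
#4 0x7a→b30/s2 MISS; vc=[17,13]
#5 0x7a→b30/s2 L1-HIT; vc=[17,13]
#6 0x77→b29/s1 L1-HIT; vc=[17,13]
#7 0x7a→b30/s2 L1-HIT; vc=[17,13]
#8 0x27→b9/s1 MISS; vc=[17,13,29]
#9 0x17→b5/s1 MISS; vc=[13,29,9]
#10 0x24→b9/s1 VC-HIT; vc=[13,29,5]
#11 0x15→b5/s1 VC-HIT; vc=[13,29,9]

MISSES = 6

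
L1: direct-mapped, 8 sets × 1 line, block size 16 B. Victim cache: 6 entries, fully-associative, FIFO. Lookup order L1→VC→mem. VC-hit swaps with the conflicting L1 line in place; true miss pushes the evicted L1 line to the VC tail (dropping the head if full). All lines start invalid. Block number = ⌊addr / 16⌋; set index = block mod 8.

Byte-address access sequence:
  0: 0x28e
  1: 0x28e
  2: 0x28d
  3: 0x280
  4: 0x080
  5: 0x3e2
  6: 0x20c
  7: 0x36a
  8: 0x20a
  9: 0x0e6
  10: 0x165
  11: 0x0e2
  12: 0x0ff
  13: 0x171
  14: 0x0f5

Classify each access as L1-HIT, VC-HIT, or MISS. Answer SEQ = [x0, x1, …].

0: 0x28e (blk 40, set 0) → MISS  vc=[]
1: 0x28e (blk 40, set 0) → L1-HIT  vc=[]
2: 0x28d (blk 40, set 0) → L1-HIT  vc=[]
3: 0x280 (blk 40, set 0) → L1-HIT  vc=[]
4: 0x80 (blk 8, set 0) → MISS  vc=[40]
5: 0x3e2 (blk 62, set 6) → MISS  vc=[40]
6: 0x20c (blk 32, set 0) → MISS  vc=[40, 8]
7: 0x36a (blk 54, set 6) → MISS  vc=[40, 8, 62]
8: 0x20a (blk 32, set 0) → L1-HIT  vc=[40, 8, 62]
9: 0xe6 (blk 14, set 6) → MISS  vc=[40, 8, 62, 54]
10: 0x165 (blk 22, set 6) → MISS  vc=[40, 8, 62, 54, 14]
11: 0xe2 (blk 14, set 6) → VC-HIT  vc=[40, 8, 62, 54, 22]
12: 0xff (blk 15, set 7) → MISS  vc=[40, 8, 62, 54, 22]
13: 0x171 (blk 23, set 7) → MISS  vc=[40, 8, 62, 54, 22, 15]
14: 0xf5 (blk 15, set 7) → VC-HIT  vc=[40, 8, 62, 54, 22, 23]

SEQ = [MISS, L1-HIT, L1-HIT, L1-HIT, MISS, MISS, MISS, MISS, L1-HIT, MISS, MISS, VC-HIT, MISS, MISS, VC-HIT]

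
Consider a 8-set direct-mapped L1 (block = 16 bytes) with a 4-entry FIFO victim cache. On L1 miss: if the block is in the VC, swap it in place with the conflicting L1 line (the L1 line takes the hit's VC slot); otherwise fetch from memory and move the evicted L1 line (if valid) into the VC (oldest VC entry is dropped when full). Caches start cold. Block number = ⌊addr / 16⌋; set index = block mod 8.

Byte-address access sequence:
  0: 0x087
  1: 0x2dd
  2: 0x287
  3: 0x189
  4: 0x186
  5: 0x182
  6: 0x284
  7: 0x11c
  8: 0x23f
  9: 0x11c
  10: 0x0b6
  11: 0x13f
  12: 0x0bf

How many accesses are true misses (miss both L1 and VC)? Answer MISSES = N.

MISSES = 8

#0 0x87→b8/s0 MISS; vc=[]
#1 0x2dd→b45/s5 MISS; vc=[]
#2 0x287→b40/s0 MISS; vc=[8]
#3 0x189→b24/s0 MISS; vc=[8,40]
#4 0x186→b24/s0 L1-HIT; vc=[8,40]
#5 0x182→b24/s0 L1-HIT; vc=[8,40]
#6 0x284→b40/s0 VC-HIT; vc=[8,24]
#7 0x11c→b17/s1 MISS; vc=[8,24]
#8 0x23f→b35/s3 MISS; vc=[8,24]
#9 0x11c→b17/s1 L1-HIT; vc=[8,24]
#10 0xb6→b11/s3 MISS; vc=[8,24,35]
#11 0x13f→b19/s3 MISS; vc=[8,24,35,11]
#12 0xbf→b11/s3 VC-HIT; vc=[8,24,35,19]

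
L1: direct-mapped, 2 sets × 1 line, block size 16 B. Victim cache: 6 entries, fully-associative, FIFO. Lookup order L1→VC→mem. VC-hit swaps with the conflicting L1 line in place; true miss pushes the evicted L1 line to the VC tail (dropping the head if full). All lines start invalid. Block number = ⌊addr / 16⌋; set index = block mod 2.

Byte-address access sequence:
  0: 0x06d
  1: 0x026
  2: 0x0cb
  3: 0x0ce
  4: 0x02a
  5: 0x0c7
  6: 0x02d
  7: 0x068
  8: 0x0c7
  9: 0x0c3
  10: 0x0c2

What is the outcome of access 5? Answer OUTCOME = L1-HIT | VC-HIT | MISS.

  [0] addr=0x6d blk=6 s=0: MISS | VC []
  [1] addr=0x26 blk=2 s=0: MISS | VC [6]
  [2] addr=0xcb blk=12 s=0: MISS | VC [6, 2]
  [3] addr=0xce blk=12 s=0: L1-HIT | VC [6, 2]
  [4] addr=0x2a blk=2 s=0: VC-HIT | VC [6, 12]
  [5] addr=0xc7 blk=12 s=0: VC-HIT | VC [6, 2]
  [6] addr=0x2d blk=2 s=0: VC-HIT | VC [6, 12]
  [7] addr=0x68 blk=6 s=0: VC-HIT | VC [2, 12]
  [8] addr=0xc7 blk=12 s=0: VC-HIT | VC [2, 6]
  [9] addr=0xc3 blk=12 s=0: L1-HIT | VC [2, 6]
  [10] addr=0xc2 blk=12 s=0: L1-HIT | VC [2, 6]

OUTCOME = VC-HIT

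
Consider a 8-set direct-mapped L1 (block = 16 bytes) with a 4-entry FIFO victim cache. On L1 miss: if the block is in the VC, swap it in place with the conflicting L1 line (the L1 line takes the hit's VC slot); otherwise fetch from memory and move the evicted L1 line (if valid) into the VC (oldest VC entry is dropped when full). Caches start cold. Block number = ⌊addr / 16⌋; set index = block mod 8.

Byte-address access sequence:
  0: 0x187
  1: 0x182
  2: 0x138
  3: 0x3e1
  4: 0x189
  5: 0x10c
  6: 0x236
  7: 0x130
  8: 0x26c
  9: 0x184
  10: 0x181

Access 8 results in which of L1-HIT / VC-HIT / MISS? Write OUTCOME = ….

  [0] addr=0x187 blk=24 s=0: MISS | VC []
  [1] addr=0x182 blk=24 s=0: L1-HIT | VC []
  [2] addr=0x138 blk=19 s=3: MISS | VC []
  [3] addr=0x3e1 blk=62 s=6: MISS | VC []
  [4] addr=0x189 blk=24 s=0: L1-HIT | VC []
  [5] addr=0x10c blk=16 s=0: MISS | VC [24]
  [6] addr=0x236 blk=35 s=3: MISS | VC [24, 19]
  [7] addr=0x130 blk=19 s=3: VC-HIT | VC [24, 35]
  [8] addr=0x26c blk=38 s=6: MISS | VC [24, 35, 62]
  [9] addr=0x184 blk=24 s=0: VC-HIT | VC [16, 35, 62]
  [10] addr=0x181 blk=24 s=0: L1-HIT | VC [16, 35, 62]

OUTCOME = MISS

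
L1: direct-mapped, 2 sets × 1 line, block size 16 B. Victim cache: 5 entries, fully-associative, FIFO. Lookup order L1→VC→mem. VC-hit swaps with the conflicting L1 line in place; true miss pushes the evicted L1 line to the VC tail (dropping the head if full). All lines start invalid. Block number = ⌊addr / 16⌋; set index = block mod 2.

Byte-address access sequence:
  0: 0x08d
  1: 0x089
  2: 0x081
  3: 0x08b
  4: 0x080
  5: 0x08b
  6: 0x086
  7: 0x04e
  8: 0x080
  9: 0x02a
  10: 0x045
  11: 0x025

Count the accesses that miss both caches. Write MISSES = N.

#0 0x8d→b8/s0 MISS; vc=[]
#1 0x89→b8/s0 L1-HIT; vc=[]
#2 0x81→b8/s0 L1-HIT; vc=[]
#3 0x8b→b8/s0 L1-HIT; vc=[]
#4 0x80→b8/s0 L1-HIT; vc=[]
#5 0x8b→b8/s0 L1-HIT; vc=[]
#6 0x86→b8/s0 L1-HIT; vc=[]
#7 0x4e→b4/s0 MISS; vc=[8]
#8 0x80→b8/s0 VC-HIT; vc=[4]
#9 0x2a→b2/s0 MISS; vc=[4,8]
#10 0x45→b4/s0 VC-HIT; vc=[2,8]
#11 0x25→b2/s0 VC-HIT; vc=[4,8]

MISSES = 3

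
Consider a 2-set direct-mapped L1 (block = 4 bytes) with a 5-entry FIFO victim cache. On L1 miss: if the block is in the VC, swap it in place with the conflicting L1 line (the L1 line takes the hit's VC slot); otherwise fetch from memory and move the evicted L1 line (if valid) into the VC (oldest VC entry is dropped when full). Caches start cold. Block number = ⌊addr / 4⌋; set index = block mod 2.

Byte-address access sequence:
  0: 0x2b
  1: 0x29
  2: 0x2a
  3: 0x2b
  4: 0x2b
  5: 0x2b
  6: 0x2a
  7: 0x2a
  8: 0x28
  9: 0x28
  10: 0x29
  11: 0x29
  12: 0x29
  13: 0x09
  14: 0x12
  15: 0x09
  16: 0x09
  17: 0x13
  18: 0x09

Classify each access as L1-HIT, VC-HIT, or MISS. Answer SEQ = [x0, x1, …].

#0 0x2b→b10/s0 MISS; vc=[]
#1 0x29→b10/s0 L1-HIT; vc=[]
#2 0x2a→b10/s0 L1-HIT; vc=[]
#3 0x2b→b10/s0 L1-HIT; vc=[]
#4 0x2b→b10/s0 L1-HIT; vc=[]
#5 0x2b→b10/s0 L1-HIT; vc=[]
#6 0x2a→b10/s0 L1-HIT; vc=[]
#7 0x2a→b10/s0 L1-HIT; vc=[]
#8 0x28→b10/s0 L1-HIT; vc=[]
#9 0x28→b10/s0 L1-HIT; vc=[]
#10 0x29→b10/s0 L1-HIT; vc=[]
#11 0x29→b10/s0 L1-HIT; vc=[]
#12 0x29→b10/s0 L1-HIT; vc=[]
#13 0x9→b2/s0 MISS; vc=[10]
#14 0x12→b4/s0 MISS; vc=[10,2]
#15 0x9→b2/s0 VC-HIT; vc=[10,4]
#16 0x9→b2/s0 L1-HIT; vc=[10,4]
#17 0x13→b4/s0 VC-HIT; vc=[10,2]
#18 0x9→b2/s0 VC-HIT; vc=[10,4]

SEQ = [MISS, L1-HIT, L1-HIT, L1-HIT, L1-HIT, L1-HIT, L1-HIT, L1-HIT, L1-HIT, L1-HIT, L1-HIT, L1-HIT, L1-HIT, MISS, MISS, VC-HIT, L1-HIT, VC-HIT, VC-HIT]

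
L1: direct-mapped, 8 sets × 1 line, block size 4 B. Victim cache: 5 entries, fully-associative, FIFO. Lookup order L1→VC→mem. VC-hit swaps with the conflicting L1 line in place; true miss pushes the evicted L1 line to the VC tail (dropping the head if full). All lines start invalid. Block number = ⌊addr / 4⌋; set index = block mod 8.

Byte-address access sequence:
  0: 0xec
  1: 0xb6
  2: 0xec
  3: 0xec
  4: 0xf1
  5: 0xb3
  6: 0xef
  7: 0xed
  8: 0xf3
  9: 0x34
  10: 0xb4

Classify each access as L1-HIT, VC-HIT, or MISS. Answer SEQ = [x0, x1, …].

0: 0xec (blk 59, set 3) → MISS  vc=[]
1: 0xb6 (blk 45, set 5) → MISS  vc=[]
2: 0xec (blk 59, set 3) → L1-HIT  vc=[]
3: 0xec (blk 59, set 3) → L1-HIT  vc=[]
4: 0xf1 (blk 60, set 4) → MISS  vc=[]
5: 0xb3 (blk 44, set 4) → MISS  vc=[60]
6: 0xef (blk 59, set 3) → L1-HIT  vc=[60]
7: 0xed (blk 59, set 3) → L1-HIT  vc=[60]
8: 0xf3 (blk 60, set 4) → VC-HIT  vc=[44]
9: 0x34 (blk 13, set 5) → MISS  vc=[44, 45]
10: 0xb4 (blk 45, set 5) → VC-HIT  vc=[44, 13]

SEQ = [MISS, MISS, L1-HIT, L1-HIT, MISS, MISS, L1-HIT, L1-HIT, VC-HIT, MISS, VC-HIT]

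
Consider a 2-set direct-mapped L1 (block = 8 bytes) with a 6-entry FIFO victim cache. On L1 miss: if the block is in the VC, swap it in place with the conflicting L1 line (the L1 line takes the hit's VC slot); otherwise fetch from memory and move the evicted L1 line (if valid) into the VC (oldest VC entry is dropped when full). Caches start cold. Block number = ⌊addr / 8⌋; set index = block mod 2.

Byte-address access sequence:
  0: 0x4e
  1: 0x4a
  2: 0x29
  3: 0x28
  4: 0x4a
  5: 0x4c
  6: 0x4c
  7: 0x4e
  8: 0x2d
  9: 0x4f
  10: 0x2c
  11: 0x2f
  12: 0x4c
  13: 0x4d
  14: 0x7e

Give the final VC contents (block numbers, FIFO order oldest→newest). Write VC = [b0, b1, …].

#0 0x4e→b9/s1 MISS; vc=[]
#1 0x4a→b9/s1 L1-HIT; vc=[]
#2 0x29→b5/s1 MISS; vc=[9]
#3 0x28→b5/s1 L1-HIT; vc=[9]
#4 0x4a→b9/s1 VC-HIT; vc=[5]
#5 0x4c→b9/s1 L1-HIT; vc=[5]
#6 0x4c→b9/s1 L1-HIT; vc=[5]
#7 0x4e→b9/s1 L1-HIT; vc=[5]
#8 0x2d→b5/s1 VC-HIT; vc=[9]
#9 0x4f→b9/s1 VC-HIT; vc=[5]
#10 0x2c→b5/s1 VC-HIT; vc=[9]
#11 0x2f→b5/s1 L1-HIT; vc=[9]
#12 0x4c→b9/s1 VC-HIT; vc=[5]
#13 0x4d→b9/s1 L1-HIT; vc=[5]
#14 0x7e→b15/s1 MISS; vc=[5,9]

VC = [5, 9]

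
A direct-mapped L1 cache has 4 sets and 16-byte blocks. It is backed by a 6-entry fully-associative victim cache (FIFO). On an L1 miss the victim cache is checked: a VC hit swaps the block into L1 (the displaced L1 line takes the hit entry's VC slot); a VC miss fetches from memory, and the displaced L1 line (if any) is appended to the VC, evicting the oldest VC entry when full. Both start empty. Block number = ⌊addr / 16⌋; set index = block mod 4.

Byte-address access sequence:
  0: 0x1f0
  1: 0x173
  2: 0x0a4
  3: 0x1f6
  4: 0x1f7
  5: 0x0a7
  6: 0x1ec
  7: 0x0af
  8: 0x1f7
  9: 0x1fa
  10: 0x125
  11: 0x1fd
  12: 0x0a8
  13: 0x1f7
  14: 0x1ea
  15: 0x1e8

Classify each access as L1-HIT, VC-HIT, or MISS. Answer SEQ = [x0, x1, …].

SEQ = [MISS, MISS, MISS, VC-HIT, L1-HIT, L1-HIT, MISS, VC-HIT, L1-HIT, L1-HIT, MISS, L1-HIT, VC-HIT, L1-HIT, VC-HIT, L1-HIT]

#0 0x1f0→b31/s3 MISS; vc=[]
#1 0x173→b23/s3 MISS; vc=[31]
#2 0xa4→b10/s2 MISS; vc=[31]
#3 0x1f6→b31/s3 VC-HIT; vc=[23]
#4 0x1f7→b31/s3 L1-HIT; vc=[23]
#5 0xa7→b10/s2 L1-HIT; vc=[23]
#6 0x1ec→b30/s2 MISS; vc=[23,10]
#7 0xaf→b10/s2 VC-HIT; vc=[23,30]
#8 0x1f7→b31/s3 L1-HIT; vc=[23,30]
#9 0x1fa→b31/s3 L1-HIT; vc=[23,30]
#10 0x125→b18/s2 MISS; vc=[23,30,10]
#11 0x1fd→b31/s3 L1-HIT; vc=[23,30,10]
#12 0xa8→b10/s2 VC-HIT; vc=[23,30,18]
#13 0x1f7→b31/s3 L1-HIT; vc=[23,30,18]
#14 0x1ea→b30/s2 VC-HIT; vc=[23,10,18]
#15 0x1e8→b30/s2 L1-HIT; vc=[23,10,18]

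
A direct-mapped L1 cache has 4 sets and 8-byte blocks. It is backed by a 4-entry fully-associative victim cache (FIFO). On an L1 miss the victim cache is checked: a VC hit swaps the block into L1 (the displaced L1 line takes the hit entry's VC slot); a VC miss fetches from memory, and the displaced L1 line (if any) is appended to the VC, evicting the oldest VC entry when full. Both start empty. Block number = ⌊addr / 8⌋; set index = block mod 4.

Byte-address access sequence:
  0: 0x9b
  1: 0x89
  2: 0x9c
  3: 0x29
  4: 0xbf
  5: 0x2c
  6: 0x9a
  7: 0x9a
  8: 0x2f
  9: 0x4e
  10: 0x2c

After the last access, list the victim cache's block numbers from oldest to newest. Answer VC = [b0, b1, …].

VC = [17, 23, 9]

0: 0x9b (blk 19, set 3) → MISS  vc=[]
1: 0x89 (blk 17, set 1) → MISS  vc=[]
2: 0x9c (blk 19, set 3) → L1-HIT  vc=[]
3: 0x29 (blk 5, set 1) → MISS  vc=[17]
4: 0xbf (blk 23, set 3) → MISS  vc=[17, 19]
5: 0x2c (blk 5, set 1) → L1-HIT  vc=[17, 19]
6: 0x9a (blk 19, set 3) → VC-HIT  vc=[17, 23]
7: 0x9a (blk 19, set 3) → L1-HIT  vc=[17, 23]
8: 0x2f (blk 5, set 1) → L1-HIT  vc=[17, 23]
9: 0x4e (blk 9, set 1) → MISS  vc=[17, 23, 5]
10: 0x2c (blk 5, set 1) → VC-HIT  vc=[17, 23, 9]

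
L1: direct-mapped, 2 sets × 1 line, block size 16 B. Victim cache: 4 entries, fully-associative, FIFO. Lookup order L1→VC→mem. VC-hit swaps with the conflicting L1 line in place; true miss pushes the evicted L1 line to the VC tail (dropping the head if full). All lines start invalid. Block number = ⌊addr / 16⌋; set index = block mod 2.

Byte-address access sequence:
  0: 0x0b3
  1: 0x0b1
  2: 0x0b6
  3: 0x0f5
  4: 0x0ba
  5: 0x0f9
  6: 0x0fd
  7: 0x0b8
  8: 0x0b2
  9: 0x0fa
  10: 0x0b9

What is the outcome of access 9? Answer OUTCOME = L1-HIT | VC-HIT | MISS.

OUTCOME = VC-HIT

  [0] addr=0xb3 blk=11 s=1: MISS | VC []
  [1] addr=0xb1 blk=11 s=1: L1-HIT | VC []
  [2] addr=0xb6 blk=11 s=1: L1-HIT | VC []
  [3] addr=0xf5 blk=15 s=1: MISS | VC [11]
  [4] addr=0xba blk=11 s=1: VC-HIT | VC [15]
  [5] addr=0xf9 blk=15 s=1: VC-HIT | VC [11]
  [6] addr=0xfd blk=15 s=1: L1-HIT | VC [11]
  [7] addr=0xb8 blk=11 s=1: VC-HIT | VC [15]
  [8] addr=0xb2 blk=11 s=1: L1-HIT | VC [15]
  [9] addr=0xfa blk=15 s=1: VC-HIT | VC [11]
  [10] addr=0xb9 blk=11 s=1: VC-HIT | VC [15]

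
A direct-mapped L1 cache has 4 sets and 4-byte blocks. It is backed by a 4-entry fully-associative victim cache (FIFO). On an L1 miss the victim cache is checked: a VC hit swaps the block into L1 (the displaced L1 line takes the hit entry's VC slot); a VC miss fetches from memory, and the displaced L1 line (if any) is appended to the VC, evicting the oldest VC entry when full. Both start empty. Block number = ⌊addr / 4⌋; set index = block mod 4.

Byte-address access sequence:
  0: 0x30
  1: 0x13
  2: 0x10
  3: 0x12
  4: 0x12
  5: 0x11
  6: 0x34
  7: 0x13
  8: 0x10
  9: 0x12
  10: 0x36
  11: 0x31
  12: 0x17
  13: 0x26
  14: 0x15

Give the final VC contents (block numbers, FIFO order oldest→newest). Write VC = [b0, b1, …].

VC = [4, 13, 9]

#0 0x30→b12/s0 MISS; vc=[]
#1 0x13→b4/s0 MISS; vc=[12]
#2 0x10→b4/s0 L1-HIT; vc=[12]
#3 0x12→b4/s0 L1-HIT; vc=[12]
#4 0x12→b4/s0 L1-HIT; vc=[12]
#5 0x11→b4/s0 L1-HIT; vc=[12]
#6 0x34→b13/s1 MISS; vc=[12]
#7 0x13→b4/s0 L1-HIT; vc=[12]
#8 0x10→b4/s0 L1-HIT; vc=[12]
#9 0x12→b4/s0 L1-HIT; vc=[12]
#10 0x36→b13/s1 L1-HIT; vc=[12]
#11 0x31→b12/s0 VC-HIT; vc=[4]
#12 0x17→b5/s1 MISS; vc=[4,13]
#13 0x26→b9/s1 MISS; vc=[4,13,5]
#14 0x15→b5/s1 VC-HIT; vc=[4,13,9]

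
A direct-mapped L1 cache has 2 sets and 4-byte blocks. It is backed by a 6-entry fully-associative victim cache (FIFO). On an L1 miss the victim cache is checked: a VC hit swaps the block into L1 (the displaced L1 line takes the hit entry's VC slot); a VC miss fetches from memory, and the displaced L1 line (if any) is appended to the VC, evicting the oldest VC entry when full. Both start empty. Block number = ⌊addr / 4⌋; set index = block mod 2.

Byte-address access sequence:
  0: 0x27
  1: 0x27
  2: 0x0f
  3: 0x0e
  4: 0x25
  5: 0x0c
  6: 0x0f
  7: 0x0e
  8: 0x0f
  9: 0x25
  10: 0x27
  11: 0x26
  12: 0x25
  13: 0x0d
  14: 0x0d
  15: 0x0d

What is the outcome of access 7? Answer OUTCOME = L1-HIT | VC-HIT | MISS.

OUTCOME = L1-HIT

#0 0x27→b9/s1 MISS; vc=[]
#1 0x27→b9/s1 L1-HIT; vc=[]
#2 0xf→b3/s1 MISS; vc=[9]
#3 0xe→b3/s1 L1-HIT; vc=[9]
#4 0x25→b9/s1 VC-HIT; vc=[3]
#5 0xc→b3/s1 VC-HIT; vc=[9]
#6 0xf→b3/s1 L1-HIT; vc=[9]
#7 0xe→b3/s1 L1-HIT; vc=[9]
#8 0xf→b3/s1 L1-HIT; vc=[9]
#9 0x25→b9/s1 VC-HIT; vc=[3]
#10 0x27→b9/s1 L1-HIT; vc=[3]
#11 0x26→b9/s1 L1-HIT; vc=[3]
#12 0x25→b9/s1 L1-HIT; vc=[3]
#13 0xd→b3/s1 VC-HIT; vc=[9]
#14 0xd→b3/s1 L1-HIT; vc=[9]
#15 0xd→b3/s1 L1-HIT; vc=[9]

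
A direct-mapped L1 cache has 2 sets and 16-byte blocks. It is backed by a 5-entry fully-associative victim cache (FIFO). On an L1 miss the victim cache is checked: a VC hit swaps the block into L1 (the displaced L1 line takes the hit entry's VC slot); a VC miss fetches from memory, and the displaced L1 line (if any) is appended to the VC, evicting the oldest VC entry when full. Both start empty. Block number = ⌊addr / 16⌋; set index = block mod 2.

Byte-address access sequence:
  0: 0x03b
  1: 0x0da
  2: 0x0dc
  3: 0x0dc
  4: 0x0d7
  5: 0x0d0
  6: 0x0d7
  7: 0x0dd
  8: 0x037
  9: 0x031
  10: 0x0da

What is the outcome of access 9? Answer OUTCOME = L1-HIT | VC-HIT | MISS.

#0 0x3b→b3/s1 MISS; vc=[]
#1 0xda→b13/s1 MISS; vc=[3]
#2 0xdc→b13/s1 L1-HIT; vc=[3]
#3 0xdc→b13/s1 L1-HIT; vc=[3]
#4 0xd7→b13/s1 L1-HIT; vc=[3]
#5 0xd0→b13/s1 L1-HIT; vc=[3]
#6 0xd7→b13/s1 L1-HIT; vc=[3]
#7 0xdd→b13/s1 L1-HIT; vc=[3]
#8 0x37→b3/s1 VC-HIT; vc=[13]
#9 0x31→b3/s1 L1-HIT; vc=[13]
#10 0xda→b13/s1 VC-HIT; vc=[3]

OUTCOME = L1-HIT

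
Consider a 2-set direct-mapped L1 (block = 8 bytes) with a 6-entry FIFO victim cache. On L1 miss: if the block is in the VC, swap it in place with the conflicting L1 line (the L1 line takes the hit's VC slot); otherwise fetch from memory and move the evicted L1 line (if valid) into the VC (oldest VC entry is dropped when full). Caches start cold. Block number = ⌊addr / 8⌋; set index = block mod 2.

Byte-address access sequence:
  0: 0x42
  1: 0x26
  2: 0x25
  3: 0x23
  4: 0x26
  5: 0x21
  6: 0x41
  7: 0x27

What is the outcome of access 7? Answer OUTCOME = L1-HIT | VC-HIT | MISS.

OUTCOME = VC-HIT

  [0] addr=0x42 blk=8 s=0: MISS | VC []
  [1] addr=0x26 blk=4 s=0: MISS | VC [8]
  [2] addr=0x25 blk=4 s=0: L1-HIT | VC [8]
  [3] addr=0x23 blk=4 s=0: L1-HIT | VC [8]
  [4] addr=0x26 blk=4 s=0: L1-HIT | VC [8]
  [5] addr=0x21 blk=4 s=0: L1-HIT | VC [8]
  [6] addr=0x41 blk=8 s=0: VC-HIT | VC [4]
  [7] addr=0x27 blk=4 s=0: VC-HIT | VC [8]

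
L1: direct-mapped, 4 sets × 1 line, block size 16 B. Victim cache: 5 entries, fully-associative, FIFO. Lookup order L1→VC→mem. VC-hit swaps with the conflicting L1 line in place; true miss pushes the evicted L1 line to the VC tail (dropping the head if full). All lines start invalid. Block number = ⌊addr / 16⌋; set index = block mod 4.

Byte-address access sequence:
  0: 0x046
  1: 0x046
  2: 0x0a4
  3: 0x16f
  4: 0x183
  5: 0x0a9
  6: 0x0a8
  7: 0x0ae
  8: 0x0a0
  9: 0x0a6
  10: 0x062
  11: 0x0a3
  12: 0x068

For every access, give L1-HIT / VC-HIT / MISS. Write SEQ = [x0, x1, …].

SEQ = [MISS, L1-HIT, MISS, MISS, MISS, VC-HIT, L1-HIT, L1-HIT, L1-HIT, L1-HIT, MISS, VC-HIT, VC-HIT]

#0 0x46→b4/s0 MISS; vc=[]
#1 0x46→b4/s0 L1-HIT; vc=[]
#2 0xa4→b10/s2 MISS; vc=[]
#3 0x16f→b22/s2 MISS; vc=[10]
#4 0x183→b24/s0 MISS; vc=[10,4]
#5 0xa9→b10/s2 VC-HIT; vc=[22,4]
#6 0xa8→b10/s2 L1-HIT; vc=[22,4]
#7 0xae→b10/s2 L1-HIT; vc=[22,4]
#8 0xa0→b10/s2 L1-HIT; vc=[22,4]
#9 0xa6→b10/s2 L1-HIT; vc=[22,4]
#10 0x62→b6/s2 MISS; vc=[22,4,10]
#11 0xa3→b10/s2 VC-HIT; vc=[22,4,6]
#12 0x68→b6/s2 VC-HIT; vc=[22,4,10]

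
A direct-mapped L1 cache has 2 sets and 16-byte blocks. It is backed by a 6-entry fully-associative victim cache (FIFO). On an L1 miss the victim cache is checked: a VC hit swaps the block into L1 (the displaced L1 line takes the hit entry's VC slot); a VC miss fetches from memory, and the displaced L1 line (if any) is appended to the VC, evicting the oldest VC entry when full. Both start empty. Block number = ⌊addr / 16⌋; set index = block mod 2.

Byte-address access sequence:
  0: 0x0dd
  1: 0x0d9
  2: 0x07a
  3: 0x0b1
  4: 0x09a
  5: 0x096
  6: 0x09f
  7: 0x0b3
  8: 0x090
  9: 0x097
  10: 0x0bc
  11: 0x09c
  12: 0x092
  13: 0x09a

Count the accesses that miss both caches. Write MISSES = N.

MISSES = 4

0: 0xdd (blk 13, set 1) → MISS  vc=[]
1: 0xd9 (blk 13, set 1) → L1-HIT  vc=[]
2: 0x7a (blk 7, set 1) → MISS  vc=[13]
3: 0xb1 (blk 11, set 1) → MISS  vc=[13, 7]
4: 0x9a (blk 9, set 1) → MISS  vc=[13, 7, 11]
5: 0x96 (blk 9, set 1) → L1-HIT  vc=[13, 7, 11]
6: 0x9f (blk 9, set 1) → L1-HIT  vc=[13, 7, 11]
7: 0xb3 (blk 11, set 1) → VC-HIT  vc=[13, 7, 9]
8: 0x90 (blk 9, set 1) → VC-HIT  vc=[13, 7, 11]
9: 0x97 (blk 9, set 1) → L1-HIT  vc=[13, 7, 11]
10: 0xbc (blk 11, set 1) → VC-HIT  vc=[13, 7, 9]
11: 0x9c (blk 9, set 1) → VC-HIT  vc=[13, 7, 11]
12: 0x92 (blk 9, set 1) → L1-HIT  vc=[13, 7, 11]
13: 0x9a (blk 9, set 1) → L1-HIT  vc=[13, 7, 11]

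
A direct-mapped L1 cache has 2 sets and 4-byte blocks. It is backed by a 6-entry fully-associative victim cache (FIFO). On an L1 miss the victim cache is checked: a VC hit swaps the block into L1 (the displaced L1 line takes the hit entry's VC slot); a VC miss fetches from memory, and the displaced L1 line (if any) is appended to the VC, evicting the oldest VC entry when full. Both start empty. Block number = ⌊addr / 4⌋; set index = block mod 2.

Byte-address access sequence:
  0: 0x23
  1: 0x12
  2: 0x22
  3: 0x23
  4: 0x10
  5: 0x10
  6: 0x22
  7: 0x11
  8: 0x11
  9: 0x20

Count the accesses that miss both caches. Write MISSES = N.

MISSES = 2

0: 0x23 (blk 8, set 0) → MISS  vc=[]
1: 0x12 (blk 4, set 0) → MISS  vc=[8]
2: 0x22 (blk 8, set 0) → VC-HIT  vc=[4]
3: 0x23 (blk 8, set 0) → L1-HIT  vc=[4]
4: 0x10 (blk 4, set 0) → VC-HIT  vc=[8]
5: 0x10 (blk 4, set 0) → L1-HIT  vc=[8]
6: 0x22 (blk 8, set 0) → VC-HIT  vc=[4]
7: 0x11 (blk 4, set 0) → VC-HIT  vc=[8]
8: 0x11 (blk 4, set 0) → L1-HIT  vc=[8]
9: 0x20 (blk 8, set 0) → VC-HIT  vc=[4]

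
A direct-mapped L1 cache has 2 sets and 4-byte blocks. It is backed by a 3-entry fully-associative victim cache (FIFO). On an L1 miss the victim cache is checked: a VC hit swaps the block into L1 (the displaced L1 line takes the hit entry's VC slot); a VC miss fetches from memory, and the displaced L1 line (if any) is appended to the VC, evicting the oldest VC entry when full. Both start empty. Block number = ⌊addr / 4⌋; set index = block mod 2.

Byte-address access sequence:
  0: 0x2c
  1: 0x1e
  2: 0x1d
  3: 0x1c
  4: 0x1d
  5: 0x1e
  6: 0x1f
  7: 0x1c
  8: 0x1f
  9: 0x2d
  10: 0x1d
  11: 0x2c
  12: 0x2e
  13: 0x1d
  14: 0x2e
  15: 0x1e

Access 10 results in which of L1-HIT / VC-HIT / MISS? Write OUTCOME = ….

OUTCOME = VC-HIT

#0 0x2c→b11/s1 MISS; vc=[]
#1 0x1e→b7/s1 MISS; vc=[11]
#2 0x1d→b7/s1 L1-HIT; vc=[11]
#3 0x1c→b7/s1 L1-HIT; vc=[11]
#4 0x1d→b7/s1 L1-HIT; vc=[11]
#5 0x1e→b7/s1 L1-HIT; vc=[11]
#6 0x1f→b7/s1 L1-HIT; vc=[11]
#7 0x1c→b7/s1 L1-HIT; vc=[11]
#8 0x1f→b7/s1 L1-HIT; vc=[11]
#9 0x2d→b11/s1 VC-HIT; vc=[7]
#10 0x1d→b7/s1 VC-HIT; vc=[11]
#11 0x2c→b11/s1 VC-HIT; vc=[7]
#12 0x2e→b11/s1 L1-HIT; vc=[7]
#13 0x1d→b7/s1 VC-HIT; vc=[11]
#14 0x2e→b11/s1 VC-HIT; vc=[7]
#15 0x1e→b7/s1 VC-HIT; vc=[11]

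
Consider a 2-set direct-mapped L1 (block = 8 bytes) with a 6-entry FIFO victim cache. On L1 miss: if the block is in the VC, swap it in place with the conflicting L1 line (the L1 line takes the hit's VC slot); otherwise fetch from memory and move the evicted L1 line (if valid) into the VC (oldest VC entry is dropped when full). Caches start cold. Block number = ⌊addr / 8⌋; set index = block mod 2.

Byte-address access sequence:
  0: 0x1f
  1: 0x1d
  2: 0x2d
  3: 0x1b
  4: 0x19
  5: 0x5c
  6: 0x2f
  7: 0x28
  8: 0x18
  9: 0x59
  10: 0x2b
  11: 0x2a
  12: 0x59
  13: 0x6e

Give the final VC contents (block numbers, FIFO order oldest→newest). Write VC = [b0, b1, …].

#0 0x1f→b3/s1 MISS; vc=[]
#1 0x1d→b3/s1 L1-HIT; vc=[]
#2 0x2d→b5/s1 MISS; vc=[3]
#3 0x1b→b3/s1 VC-HIT; vc=[5]
#4 0x19→b3/s1 L1-HIT; vc=[5]
#5 0x5c→b11/s1 MISS; vc=[5,3]
#6 0x2f→b5/s1 VC-HIT; vc=[11,3]
#7 0x28→b5/s1 L1-HIT; vc=[11,3]
#8 0x18→b3/s1 VC-HIT; vc=[11,5]
#9 0x59→b11/s1 VC-HIT; vc=[3,5]
#10 0x2b→b5/s1 VC-HIT; vc=[3,11]
#11 0x2a→b5/s1 L1-HIT; vc=[3,11]
#12 0x59→b11/s1 VC-HIT; vc=[3,5]
#13 0x6e→b13/s1 MISS; vc=[3,5,11]

VC = [3, 5, 11]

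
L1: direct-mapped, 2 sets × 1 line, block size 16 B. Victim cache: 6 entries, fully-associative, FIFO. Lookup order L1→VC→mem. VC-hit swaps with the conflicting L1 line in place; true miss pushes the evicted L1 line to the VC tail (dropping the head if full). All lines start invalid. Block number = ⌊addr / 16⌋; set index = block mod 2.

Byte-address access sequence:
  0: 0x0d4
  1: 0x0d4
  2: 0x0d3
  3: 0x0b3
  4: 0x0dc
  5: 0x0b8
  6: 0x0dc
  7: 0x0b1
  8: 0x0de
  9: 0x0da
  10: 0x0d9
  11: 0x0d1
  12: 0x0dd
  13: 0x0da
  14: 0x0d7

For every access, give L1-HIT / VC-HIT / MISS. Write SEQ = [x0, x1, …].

#0 0xd4→b13/s1 MISS; vc=[]
#1 0xd4→b13/s1 L1-HIT; vc=[]
#2 0xd3→b13/s1 L1-HIT; vc=[]
#3 0xb3→b11/s1 MISS; vc=[13]
#4 0xdc→b13/s1 VC-HIT; vc=[11]
#5 0xb8→b11/s1 VC-HIT; vc=[13]
#6 0xdc→b13/s1 VC-HIT; vc=[11]
#7 0xb1→b11/s1 VC-HIT; vc=[13]
#8 0xde→b13/s1 VC-HIT; vc=[11]
#9 0xda→b13/s1 L1-HIT; vc=[11]
#10 0xd9→b13/s1 L1-HIT; vc=[11]
#11 0xd1→b13/s1 L1-HIT; vc=[11]
#12 0xdd→b13/s1 L1-HIT; vc=[11]
#13 0xda→b13/s1 L1-HIT; vc=[11]
#14 0xd7→b13/s1 L1-HIT; vc=[11]

SEQ = [MISS, L1-HIT, L1-HIT, MISS, VC-HIT, VC-HIT, VC-HIT, VC-HIT, VC-HIT, L1-HIT, L1-HIT, L1-HIT, L1-HIT, L1-HIT, L1-HIT]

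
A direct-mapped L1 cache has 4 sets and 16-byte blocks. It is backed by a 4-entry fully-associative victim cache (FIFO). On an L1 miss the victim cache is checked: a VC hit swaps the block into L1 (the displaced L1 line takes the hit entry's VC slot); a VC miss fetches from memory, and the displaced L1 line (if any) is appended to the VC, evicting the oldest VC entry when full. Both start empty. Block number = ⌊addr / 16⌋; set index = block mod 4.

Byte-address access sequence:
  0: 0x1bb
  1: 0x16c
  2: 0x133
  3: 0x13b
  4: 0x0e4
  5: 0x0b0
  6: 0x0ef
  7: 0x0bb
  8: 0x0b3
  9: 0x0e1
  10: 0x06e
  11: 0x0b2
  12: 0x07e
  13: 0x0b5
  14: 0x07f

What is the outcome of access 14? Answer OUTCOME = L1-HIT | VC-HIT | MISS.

OUTCOME = VC-HIT

0: 0x1bb (blk 27, set 3) → MISS  vc=[]
1: 0x16c (blk 22, set 2) → MISS  vc=[]
2: 0x133 (blk 19, set 3) → MISS  vc=[27]
3: 0x13b (blk 19, set 3) → L1-HIT  vc=[27]
4: 0xe4 (blk 14, set 2) → MISS  vc=[27, 22]
5: 0xb0 (blk 11, set 3) → MISS  vc=[27, 22, 19]
6: 0xef (blk 14, set 2) → L1-HIT  vc=[27, 22, 19]
7: 0xbb (blk 11, set 3) → L1-HIT  vc=[27, 22, 19]
8: 0xb3 (blk 11, set 3) → L1-HIT  vc=[27, 22, 19]
9: 0xe1 (blk 14, set 2) → L1-HIT  vc=[27, 22, 19]
10: 0x6e (blk 6, set 2) → MISS  vc=[27, 22, 19, 14]
11: 0xb2 (blk 11, set 3) → L1-HIT  vc=[27, 22, 19, 14]
12: 0x7e (blk 7, set 3) → MISS  vc=[22, 19, 14, 11]
13: 0xb5 (blk 11, set 3) → VC-HIT  vc=[22, 19, 14, 7]
14: 0x7f (blk 7, set 3) → VC-HIT  vc=[22, 19, 14, 11]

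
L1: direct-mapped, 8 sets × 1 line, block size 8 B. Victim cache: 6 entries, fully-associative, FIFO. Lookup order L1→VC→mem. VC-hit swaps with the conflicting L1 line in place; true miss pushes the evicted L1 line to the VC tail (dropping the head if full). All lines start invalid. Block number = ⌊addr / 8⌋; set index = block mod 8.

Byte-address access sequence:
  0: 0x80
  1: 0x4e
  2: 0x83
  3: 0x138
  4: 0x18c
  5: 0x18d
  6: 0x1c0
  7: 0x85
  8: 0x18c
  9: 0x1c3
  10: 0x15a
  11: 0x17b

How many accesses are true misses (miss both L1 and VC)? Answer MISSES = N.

MISSES = 7

0: 0x80 (blk 16, set 0) → MISS  vc=[]
1: 0x4e (blk 9, set 1) → MISS  vc=[]
2: 0x83 (blk 16, set 0) → L1-HIT  vc=[]
3: 0x138 (blk 39, set 7) → MISS  vc=[]
4: 0x18c (blk 49, set 1) → MISS  vc=[9]
5: 0x18d (blk 49, set 1) → L1-HIT  vc=[9]
6: 0x1c0 (blk 56, set 0) → MISS  vc=[9, 16]
7: 0x85 (blk 16, set 0) → VC-HIT  vc=[9, 56]
8: 0x18c (blk 49, set 1) → L1-HIT  vc=[9, 56]
9: 0x1c3 (blk 56, set 0) → VC-HIT  vc=[9, 16]
10: 0x15a (blk 43, set 3) → MISS  vc=[9, 16]
11: 0x17b (blk 47, set 7) → MISS  vc=[9, 16, 39]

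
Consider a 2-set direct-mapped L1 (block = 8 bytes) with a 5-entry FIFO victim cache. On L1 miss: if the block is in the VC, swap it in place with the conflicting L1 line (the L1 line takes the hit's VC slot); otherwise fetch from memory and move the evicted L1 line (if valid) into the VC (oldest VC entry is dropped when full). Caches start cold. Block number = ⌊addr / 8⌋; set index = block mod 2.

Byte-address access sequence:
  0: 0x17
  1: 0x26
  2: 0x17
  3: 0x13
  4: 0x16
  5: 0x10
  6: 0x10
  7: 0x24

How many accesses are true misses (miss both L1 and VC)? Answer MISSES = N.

MISSES = 2

#0 0x17→b2/s0 MISS; vc=[]
#1 0x26→b4/s0 MISS; vc=[2]
#2 0x17→b2/s0 VC-HIT; vc=[4]
#3 0x13→b2/s0 L1-HIT; vc=[4]
#4 0x16→b2/s0 L1-HIT; vc=[4]
#5 0x10→b2/s0 L1-HIT; vc=[4]
#6 0x10→b2/s0 L1-HIT; vc=[4]
#7 0x24→b4/s0 VC-HIT; vc=[2]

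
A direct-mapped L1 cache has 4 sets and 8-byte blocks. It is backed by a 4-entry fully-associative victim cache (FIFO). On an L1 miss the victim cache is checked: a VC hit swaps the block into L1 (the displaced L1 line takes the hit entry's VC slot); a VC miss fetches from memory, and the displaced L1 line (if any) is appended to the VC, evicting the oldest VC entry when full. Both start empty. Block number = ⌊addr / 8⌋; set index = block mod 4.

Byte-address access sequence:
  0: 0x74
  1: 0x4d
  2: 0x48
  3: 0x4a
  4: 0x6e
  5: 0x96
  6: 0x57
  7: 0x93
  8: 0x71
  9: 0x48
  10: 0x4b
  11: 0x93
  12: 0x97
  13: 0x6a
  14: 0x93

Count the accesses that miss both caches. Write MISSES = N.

0: 0x74 (blk 14, set 2) → MISS  vc=[]
1: 0x4d (blk 9, set 1) → MISS  vc=[]
2: 0x48 (blk 9, set 1) → L1-HIT  vc=[]
3: 0x4a (blk 9, set 1) → L1-HIT  vc=[]
4: 0x6e (blk 13, set 1) → MISS  vc=[9]
5: 0x96 (blk 18, set 2) → MISS  vc=[9, 14]
6: 0x57 (blk 10, set 2) → MISS  vc=[9, 14, 18]
7: 0x93 (blk 18, set 2) → VC-HIT  vc=[9, 14, 10]
8: 0x71 (blk 14, set 2) → VC-HIT  vc=[9, 18, 10]
9: 0x48 (blk 9, set 1) → VC-HIT  vc=[13, 18, 10]
10: 0x4b (blk 9, set 1) → L1-HIT  vc=[13, 18, 10]
11: 0x93 (blk 18, set 2) → VC-HIT  vc=[13, 14, 10]
12: 0x97 (blk 18, set 2) → L1-HIT  vc=[13, 14, 10]
13: 0x6a (blk 13, set 1) → VC-HIT  vc=[9, 14, 10]
14: 0x93 (blk 18, set 2) → L1-HIT  vc=[9, 14, 10]

MISSES = 5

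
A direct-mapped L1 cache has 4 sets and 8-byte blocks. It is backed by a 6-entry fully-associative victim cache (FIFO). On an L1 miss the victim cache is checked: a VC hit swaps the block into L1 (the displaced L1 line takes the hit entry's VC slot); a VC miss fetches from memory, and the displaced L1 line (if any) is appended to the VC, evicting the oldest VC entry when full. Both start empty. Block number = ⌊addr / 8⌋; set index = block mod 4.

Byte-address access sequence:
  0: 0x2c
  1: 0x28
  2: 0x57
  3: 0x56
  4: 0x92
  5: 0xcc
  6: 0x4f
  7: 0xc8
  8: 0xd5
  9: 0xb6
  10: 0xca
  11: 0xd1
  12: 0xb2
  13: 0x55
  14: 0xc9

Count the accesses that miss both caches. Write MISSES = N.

#0 0x2c→b5/s1 MISS; vc=[]
#1 0x28→b5/s1 L1-HIT; vc=[]
#2 0x57→b10/s2 MISS; vc=[]
#3 0x56→b10/s2 L1-HIT; vc=[]
#4 0x92→b18/s2 MISS; vc=[10]
#5 0xcc→b25/s1 MISS; vc=[10,5]
#6 0x4f→b9/s1 MISS; vc=[10,5,25]
#7 0xc8→b25/s1 VC-HIT; vc=[10,5,9]
#8 0xd5→b26/s2 MISS; vc=[10,5,9,18]
#9 0xb6→b22/s2 MISS; vc=[10,5,9,18,26]
#10 0xca→b25/s1 L1-HIT; vc=[10,5,9,18,26]
#11 0xd1→b26/s2 VC-HIT; vc=[10,5,9,18,22]
#12 0xb2→b22/s2 VC-HIT; vc=[10,5,9,18,26]
#13 0x55→b10/s2 VC-HIT; vc=[22,5,9,18,26]
#14 0xc9→b25/s1 L1-HIT; vc=[22,5,9,18,26]

MISSES = 7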